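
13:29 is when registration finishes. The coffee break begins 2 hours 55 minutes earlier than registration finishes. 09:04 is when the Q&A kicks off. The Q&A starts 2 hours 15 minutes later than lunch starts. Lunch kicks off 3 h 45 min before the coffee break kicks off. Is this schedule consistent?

The coffee break starts at 13:29 − 175 min = 10:34.
Lunch starts at 10:34 − 225 min = 06:49.
The Q&A starts at 06:49 + 135 min = 09:04.
That matches the stated 09:04, so the schedule is consistent.

Yes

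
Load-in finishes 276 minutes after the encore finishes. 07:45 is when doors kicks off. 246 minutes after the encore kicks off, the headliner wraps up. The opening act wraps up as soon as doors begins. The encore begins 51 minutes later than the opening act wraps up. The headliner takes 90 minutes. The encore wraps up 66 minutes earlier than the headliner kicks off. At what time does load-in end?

14:42

The opening act ends at 07:45.
The encore starts at 07:45 + 51 min = 08:36.
The headliner ends at 08:36 + 246 min = 12:42.
The headliner starts at 12:42 − 90 min = 11:12.
The encore ends at 11:12 − 66 min = 10:06.
Load-in ends at 10:06 + 276 min = 14:42.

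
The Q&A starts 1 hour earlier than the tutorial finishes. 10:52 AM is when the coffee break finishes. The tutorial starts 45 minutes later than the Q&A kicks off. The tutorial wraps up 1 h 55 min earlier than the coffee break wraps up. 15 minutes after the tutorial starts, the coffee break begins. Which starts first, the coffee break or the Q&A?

The tutorial ends at 10:52 AM − 115 min = 8:57 AM.
The Q&A starts at 8:57 AM − 60 min = 7:57 AM.
The tutorial starts at 7:57 AM + 45 min = 8:42 AM.
The coffee break starts at 8:42 AM + 15 min = 8:57 AM.
The coffee break starts at 8:57 AM and the Q&A starts at 7:57 AM, so the Q&A is first.

the Q&A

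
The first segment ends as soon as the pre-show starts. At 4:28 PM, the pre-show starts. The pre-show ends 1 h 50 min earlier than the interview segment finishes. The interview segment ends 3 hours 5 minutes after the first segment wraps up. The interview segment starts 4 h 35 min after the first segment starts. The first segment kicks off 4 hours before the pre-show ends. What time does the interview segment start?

The first segment ends at 4:28 PM.
The interview segment ends at 4:28 PM + 185 min = 7:33 PM.
The pre-show ends at 7:33 PM − 110 min = 5:43 PM.
The first segment starts at 5:43 PM − 240 min = 1:43 PM.
The interview segment starts at 1:43 PM + 275 min = 6:18 PM.

6:18 PM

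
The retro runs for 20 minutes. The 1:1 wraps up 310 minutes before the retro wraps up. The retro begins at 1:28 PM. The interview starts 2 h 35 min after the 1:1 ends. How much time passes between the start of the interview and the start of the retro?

The retro ends at 1:28 PM + 20 min = 1:48 PM.
The 1:1 ends at 1:48 PM − 310 min = 8:38 AM.
The interview starts at 8:38 AM + 155 min = 11:13 AM.
From 11:13 AM to 1:28 PM is 2 h 15 min.

2 h 15 min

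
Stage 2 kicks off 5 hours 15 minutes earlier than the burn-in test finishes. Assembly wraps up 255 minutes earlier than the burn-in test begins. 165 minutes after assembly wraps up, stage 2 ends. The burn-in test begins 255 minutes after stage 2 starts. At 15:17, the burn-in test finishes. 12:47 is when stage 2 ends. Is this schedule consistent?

Stage 2 starts at 15:17 − 315 min = 10:02.
The burn-in test starts at 10:02 + 255 min = 14:17.
Assembly ends at 14:17 − 255 min = 10:02.
Stage 2 ends at 10:02 + 165 min = 12:47.
That matches the stated 12:47, so the schedule is consistent.

Yes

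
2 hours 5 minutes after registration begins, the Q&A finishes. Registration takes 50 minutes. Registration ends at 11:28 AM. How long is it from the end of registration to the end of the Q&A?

75 minutes

Registration starts at 11:28 AM − 50 min = 10:38 AM.
The Q&A ends at 10:38 AM + 125 min = 12:43 PM.
From 11:28 AM to 12:43 PM is 75 minutes.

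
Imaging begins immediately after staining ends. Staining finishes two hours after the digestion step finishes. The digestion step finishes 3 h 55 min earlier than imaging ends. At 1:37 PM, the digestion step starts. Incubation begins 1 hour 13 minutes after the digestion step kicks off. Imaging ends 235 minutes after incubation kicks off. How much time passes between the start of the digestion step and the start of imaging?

Incubation starts at 1:37 PM + 73 min = 2:50 PM.
Imaging ends at 2:50 PM + 235 min = 6:45 PM.
The digestion step ends at 6:45 PM − 235 min = 2:50 PM.
Staining ends at 2:50 PM + 120 min = 4:50 PM.
So imaging starts at 4:50 PM.
From 1:37 PM to 4:50 PM is 3 hours 13 minutes.

3 hours 13 minutes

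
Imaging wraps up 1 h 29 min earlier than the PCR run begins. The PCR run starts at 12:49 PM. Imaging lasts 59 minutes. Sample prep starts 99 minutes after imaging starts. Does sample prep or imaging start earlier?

Imaging ends at 12:49 PM − 89 min = 11:20 AM.
Imaging starts at 11:20 AM − 59 min = 10:21 AM.
Sample prep starts at 10:21 AM + 99 min = 12:00 PM.
Sample prep starts at 12:00 PM and imaging starts at 10:21 AM, so imaging is first.

imaging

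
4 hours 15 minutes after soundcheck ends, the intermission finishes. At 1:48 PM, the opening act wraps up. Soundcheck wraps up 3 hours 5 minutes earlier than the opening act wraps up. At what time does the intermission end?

Soundcheck ends at 1:48 PM − 185 min = 10:43 AM.
The intermission ends at 10:43 AM + 255 min = 2:58 PM.

2:58 PM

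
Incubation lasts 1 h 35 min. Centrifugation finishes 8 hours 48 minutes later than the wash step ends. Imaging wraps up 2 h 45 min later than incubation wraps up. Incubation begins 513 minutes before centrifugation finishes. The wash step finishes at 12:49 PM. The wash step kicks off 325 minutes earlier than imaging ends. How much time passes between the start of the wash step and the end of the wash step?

Centrifugation ends at 12:49 PM + 528 min = 9:37 PM.
Incubation starts at 9:37 PM − 513 min = 1:04 PM.
Incubation ends at 1:04 PM + 95 min = 2:39 PM.
Imaging ends at 2:39 PM + 165 min = 5:24 PM.
The wash step starts at 5:24 PM − 325 min = 11:59 AM.
From 11:59 AM to 12:49 PM is 50 minutes.

50 minutes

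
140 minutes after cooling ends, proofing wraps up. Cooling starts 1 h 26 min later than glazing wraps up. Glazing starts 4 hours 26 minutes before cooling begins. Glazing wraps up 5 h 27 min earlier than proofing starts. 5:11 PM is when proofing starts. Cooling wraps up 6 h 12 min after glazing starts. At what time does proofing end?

Glazing ends at 5:11 PM − 327 min = 11:44 AM.
Cooling starts at 11:44 AM + 86 min = 1:10 PM.
Glazing starts at 1:10 PM − 266 min = 8:44 AM.
Cooling ends at 8:44 AM + 372 min = 2:56 PM.
Proofing ends at 2:56 PM + 140 min = 5:16 PM.

5:16 PM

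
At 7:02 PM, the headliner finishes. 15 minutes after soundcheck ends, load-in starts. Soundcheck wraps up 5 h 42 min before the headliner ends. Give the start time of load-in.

1:35 PM

Soundcheck ends at 7:02 PM − 342 min = 1:20 PM.
Load-in starts at 1:20 PM + 15 min = 1:35 PM.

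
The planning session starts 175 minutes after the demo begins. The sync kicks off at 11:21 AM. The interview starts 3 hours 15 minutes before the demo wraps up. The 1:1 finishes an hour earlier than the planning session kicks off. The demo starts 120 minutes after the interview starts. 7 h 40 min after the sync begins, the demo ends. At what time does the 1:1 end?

7:41 PM

The demo ends at 11:21 AM + 460 min = 7:01 PM.
The interview starts at 7:01 PM − 195 min = 3:46 PM.
The demo starts at 3:46 PM + 120 min = 5:46 PM.
The planning session starts at 5:46 PM + 175 min = 8:41 PM.
The 1:1 ends at 8:41 PM − 60 min = 7:41 PM.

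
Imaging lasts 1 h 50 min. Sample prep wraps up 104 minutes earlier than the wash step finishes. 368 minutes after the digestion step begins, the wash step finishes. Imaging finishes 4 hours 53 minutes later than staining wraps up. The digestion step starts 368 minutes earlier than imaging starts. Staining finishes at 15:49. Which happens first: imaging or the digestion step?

Imaging ends at 15:49 + 293 min = 20:42.
Imaging starts at 20:42 − 110 min = 18:52.
The digestion step starts at 18:52 − 368 min = 12:44.
Imaging starts at 18:52 and the digestion step starts at 12:44, so the digestion step is first.

the digestion step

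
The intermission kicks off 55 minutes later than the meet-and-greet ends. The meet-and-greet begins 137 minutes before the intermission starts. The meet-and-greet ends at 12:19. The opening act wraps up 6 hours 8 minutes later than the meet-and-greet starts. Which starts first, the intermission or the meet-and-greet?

The intermission starts at 12:19 + 55 min = 13:14.
The meet-and-greet starts at 13:14 − 137 min = 10:57.
The intermission starts at 13:14 and the meet-and-greet starts at 10:57, so the meet-and-greet is first.

the meet-and-greet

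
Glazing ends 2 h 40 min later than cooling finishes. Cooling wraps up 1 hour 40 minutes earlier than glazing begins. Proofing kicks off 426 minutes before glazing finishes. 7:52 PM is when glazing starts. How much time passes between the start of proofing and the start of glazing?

Cooling ends at 7:52 PM − 100 min = 6:12 PM.
Glazing ends at 6:12 PM + 160 min = 8:52 PM.
Proofing starts at 8:52 PM − 426 min = 1:46 PM.
From 1:46 PM to 7:52 PM is 366 minutes.

366 minutes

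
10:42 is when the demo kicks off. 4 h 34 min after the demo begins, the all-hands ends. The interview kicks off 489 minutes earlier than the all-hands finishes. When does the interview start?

07:07

The all-hands ends at 10:42 + 274 min = 15:16.
The interview starts at 15:16 − 489 min = 07:07.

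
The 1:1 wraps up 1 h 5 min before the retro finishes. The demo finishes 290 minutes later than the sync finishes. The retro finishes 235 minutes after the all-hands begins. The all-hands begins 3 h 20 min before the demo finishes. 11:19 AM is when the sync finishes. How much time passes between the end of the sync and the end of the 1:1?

The demo ends at 11:19 AM + 290 min = 4:09 PM.
The all-hands starts at 4:09 PM − 200 min = 12:49 PM.
The retro ends at 12:49 PM + 235 min = 4:44 PM.
The 1:1 ends at 4:44 PM − 65 min = 3:39 PM.
From 11:19 AM to 3:39 PM is 4 h 20 min.

4 h 20 min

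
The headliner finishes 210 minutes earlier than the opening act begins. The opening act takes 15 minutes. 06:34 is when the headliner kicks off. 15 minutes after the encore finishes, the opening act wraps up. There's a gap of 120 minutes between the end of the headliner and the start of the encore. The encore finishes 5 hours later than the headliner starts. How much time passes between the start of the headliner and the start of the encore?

The encore ends at 06:34 + 300 min = 11:34.
The opening act ends at 11:34 + 15 min = 11:49.
The opening act starts at 11:49 − 15 min = 11:34.
The headliner ends at 11:34 − 210 min = 08:04.
The encore starts at 08:04 + 120 min = 10:04.
From 06:34 to 10:04 is 3 hours 30 minutes.

3 hours 30 minutes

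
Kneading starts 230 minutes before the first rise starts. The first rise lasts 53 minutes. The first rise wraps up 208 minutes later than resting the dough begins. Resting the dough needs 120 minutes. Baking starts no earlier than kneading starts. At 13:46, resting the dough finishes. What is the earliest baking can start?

10:31

Resting the dough starts at 13:46 − 120 min = 11:46.
The first rise ends at 11:46 + 208 min = 15:14.
The first rise starts at 15:14 − 53 min = 14:21.
Kneading starts at 14:21 − 230 min = 10:31.
Baking is bounded by kneading, so the earliest it can start is 10:31.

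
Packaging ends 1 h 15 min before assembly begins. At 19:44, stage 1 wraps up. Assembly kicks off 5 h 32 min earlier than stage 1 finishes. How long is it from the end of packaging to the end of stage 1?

6 h 47 min

Assembly starts at 19:44 − 332 min = 14:12.
Packaging ends at 14:12 − 75 min = 12:57.
From 12:57 to 19:44 is 6 h 47 min.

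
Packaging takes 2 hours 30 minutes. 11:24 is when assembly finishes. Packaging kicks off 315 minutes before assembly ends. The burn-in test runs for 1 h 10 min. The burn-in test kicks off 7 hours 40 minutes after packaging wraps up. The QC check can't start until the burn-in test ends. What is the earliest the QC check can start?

17:29

Packaging starts at 11:24 − 315 min = 06:09.
Packaging ends at 06:09 + 150 min = 08:39.
The burn-in test starts at 08:39 + 460 min = 16:19.
The burn-in test ends at 16:19 + 70 min = 17:29.
The QC check is bounded by the burn-in test, so the earliest it can start is 17:29.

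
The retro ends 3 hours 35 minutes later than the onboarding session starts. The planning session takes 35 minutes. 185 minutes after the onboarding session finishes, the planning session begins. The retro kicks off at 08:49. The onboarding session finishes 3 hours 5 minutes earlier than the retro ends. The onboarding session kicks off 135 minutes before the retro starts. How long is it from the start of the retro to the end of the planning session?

115 minutes

The onboarding session starts at 08:49 − 135 min = 06:34.
The retro ends at 06:34 + 215 min = 10:09.
The onboarding session ends at 10:09 − 185 min = 07:04.
The planning session starts at 07:04 + 185 min = 10:09.
The planning session ends at 10:09 + 35 min = 10:44.
From 08:49 to 10:44 is 115 minutes.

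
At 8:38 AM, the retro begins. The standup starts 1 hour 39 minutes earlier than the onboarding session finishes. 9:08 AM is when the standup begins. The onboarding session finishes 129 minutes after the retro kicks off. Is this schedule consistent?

The onboarding session ends at 8:38 AM + 129 min = 10:47 AM.
The standup starts at 10:47 AM − 99 min = 9:08 AM.
That matches the stated 9:08 AM, so the schedule is consistent.

Yes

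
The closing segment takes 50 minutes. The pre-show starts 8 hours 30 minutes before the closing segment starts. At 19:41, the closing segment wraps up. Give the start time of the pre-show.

The closing segment starts at 19:41 − 50 min = 18:51.
The pre-show starts at 18:51 − 510 min = 10:21.

10:21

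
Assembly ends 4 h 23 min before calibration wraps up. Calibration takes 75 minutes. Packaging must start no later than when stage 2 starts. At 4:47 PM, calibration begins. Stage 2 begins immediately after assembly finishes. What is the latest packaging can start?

Calibration ends at 4:47 PM + 75 min = 6:02 PM.
Assembly ends at 6:02 PM − 263 min = 1:39 PM.
So stage 2 starts at 1:39 PM.
Packaging is bounded by stage 2, so the latest it can start is 1:39 PM.

1:39 PM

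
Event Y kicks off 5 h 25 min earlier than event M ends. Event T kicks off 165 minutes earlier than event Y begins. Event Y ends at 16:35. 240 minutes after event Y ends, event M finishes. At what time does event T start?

Event M ends at 16:35 + 240 min = 20:35.
Event Y starts at 20:35 − 325 min = 15:10.
Event T starts at 15:10 − 165 min = 12:25.

12:25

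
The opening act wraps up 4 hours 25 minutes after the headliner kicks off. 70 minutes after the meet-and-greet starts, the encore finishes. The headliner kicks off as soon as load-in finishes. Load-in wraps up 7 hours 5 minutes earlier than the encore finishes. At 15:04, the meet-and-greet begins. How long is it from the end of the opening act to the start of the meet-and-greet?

1.5 hours

The encore ends at 15:04 + 70 min = 16:14.
Load-in ends at 16:14 − 425 min = 09:09.
So the headliner starts at 09:09.
The opening act ends at 09:09 + 265 min = 13:34.
From 13:34 to 15:04 is 1.5 hours.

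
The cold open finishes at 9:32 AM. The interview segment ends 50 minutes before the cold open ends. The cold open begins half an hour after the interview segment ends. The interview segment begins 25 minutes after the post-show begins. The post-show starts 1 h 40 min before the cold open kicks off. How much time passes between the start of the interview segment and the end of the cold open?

1 hour 35 minutes

The interview segment ends at 9:32 AM − 50 min = 8:42 AM.
The cold open starts at 8:42 AM + 30 min = 9:12 AM.
The post-show starts at 9:12 AM − 100 min = 7:32 AM.
The interview segment starts at 7:32 AM + 25 min = 7:57 AM.
From 7:57 AM to 9:32 AM is 1 hour 35 minutes.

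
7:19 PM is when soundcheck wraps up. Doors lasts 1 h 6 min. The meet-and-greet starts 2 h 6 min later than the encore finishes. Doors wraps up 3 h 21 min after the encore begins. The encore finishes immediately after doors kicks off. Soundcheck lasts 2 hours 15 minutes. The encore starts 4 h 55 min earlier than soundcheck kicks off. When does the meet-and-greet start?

4:30 PM

Soundcheck starts at 7:19 PM − 135 min = 5:04 PM.
The encore starts at 5:04 PM − 295 min = 12:09 PM.
Doors ends at 12:09 PM + 201 min = 3:30 PM.
Doors starts at 3:30 PM − 66 min = 2:24 PM.
So the encore ends at 2:24 PM.
The meet-and-greet starts at 2:24 PM + 126 min = 4:30 PM.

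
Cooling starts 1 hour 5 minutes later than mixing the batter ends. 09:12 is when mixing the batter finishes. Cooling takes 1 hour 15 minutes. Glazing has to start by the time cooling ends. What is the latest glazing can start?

Cooling starts at 09:12 + 65 min = 10:17.
Cooling ends at 10:17 + 75 min = 11:32.
Glazing is bounded by cooling, so the latest it can start is 11:32.

11:32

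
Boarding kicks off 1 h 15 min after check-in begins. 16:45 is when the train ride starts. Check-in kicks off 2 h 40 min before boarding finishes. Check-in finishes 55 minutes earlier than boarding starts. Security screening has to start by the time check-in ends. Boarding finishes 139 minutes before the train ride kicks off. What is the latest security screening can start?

Boarding ends at 16:45 − 139 min = 14:26.
Check-in starts at 14:26 − 160 min = 11:46.
Boarding starts at 11:46 + 75 min = 13:01.
Check-in ends at 13:01 − 55 min = 12:06.
Security screening is bounded by check-in, so the latest it can start is 12:06.

12:06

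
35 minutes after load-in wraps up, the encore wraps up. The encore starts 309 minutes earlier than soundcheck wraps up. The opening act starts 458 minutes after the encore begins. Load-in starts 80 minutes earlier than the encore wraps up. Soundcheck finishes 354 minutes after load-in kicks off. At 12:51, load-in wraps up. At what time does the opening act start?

The encore ends at 12:51 + 35 min = 13:26.
Load-in starts at 13:26 − 80 min = 12:06.
Soundcheck ends at 12:06 + 354 min = 18:00.
The encore starts at 18:00 − 309 min = 12:51.
The opening act starts at 12:51 + 458 min = 20:29.

20:29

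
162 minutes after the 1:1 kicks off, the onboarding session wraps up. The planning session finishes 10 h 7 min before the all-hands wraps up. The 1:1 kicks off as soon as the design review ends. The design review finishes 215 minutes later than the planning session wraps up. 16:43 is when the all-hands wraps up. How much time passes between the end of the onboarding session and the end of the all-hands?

3 hours 50 minutes

The planning session ends at 16:43 − 607 min = 06:36.
The design review ends at 06:36 + 215 min = 10:11.
So the 1:1 starts at 10:11.
The onboarding session ends at 10:11 + 162 min = 12:53.
From 12:53 to 16:43 is 3 hours 50 minutes.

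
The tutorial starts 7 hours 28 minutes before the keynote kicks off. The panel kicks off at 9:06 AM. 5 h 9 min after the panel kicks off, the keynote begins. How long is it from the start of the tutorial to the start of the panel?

2 h 19 min

The keynote starts at 9:06 AM + 309 min = 2:15 PM.
The tutorial starts at 2:15 PM − 448 min = 6:47 AM.
From 6:47 AM to 9:06 AM is 2 h 19 min.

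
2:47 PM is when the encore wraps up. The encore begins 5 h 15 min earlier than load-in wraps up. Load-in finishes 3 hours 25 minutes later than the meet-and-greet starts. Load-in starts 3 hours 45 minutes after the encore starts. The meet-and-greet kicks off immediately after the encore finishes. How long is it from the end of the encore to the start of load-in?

The meet-and-greet starts at 2:47 PM.
Load-in ends at 2:47 PM + 205 min = 6:12 PM.
The encore starts at 6:12 PM − 315 min = 12:57 PM.
Load-in starts at 12:57 PM + 225 min = 4:42 PM.
From 2:47 PM to 4:42 PM is 115 minutes.

115 minutes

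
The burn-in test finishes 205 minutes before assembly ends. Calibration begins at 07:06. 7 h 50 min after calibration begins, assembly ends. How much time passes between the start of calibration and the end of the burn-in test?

4 hours 25 minutes

Assembly ends at 07:06 + 470 min = 14:56.
The burn-in test ends at 14:56 − 205 min = 11:31.
From 07:06 to 11:31 is 4 hours 25 minutes.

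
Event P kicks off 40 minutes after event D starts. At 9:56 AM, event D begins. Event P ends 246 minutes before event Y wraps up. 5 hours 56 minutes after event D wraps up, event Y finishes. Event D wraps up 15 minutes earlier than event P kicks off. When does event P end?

Event P starts at 9:56 AM + 40 min = 10:36 AM.
Event D ends at 10:36 AM − 15 min = 10:21 AM.
Event Y ends at 10:21 AM + 356 min = 4:17 PM.
Event P ends at 4:17 PM − 246 min = 12:11 PM.

12:11 PM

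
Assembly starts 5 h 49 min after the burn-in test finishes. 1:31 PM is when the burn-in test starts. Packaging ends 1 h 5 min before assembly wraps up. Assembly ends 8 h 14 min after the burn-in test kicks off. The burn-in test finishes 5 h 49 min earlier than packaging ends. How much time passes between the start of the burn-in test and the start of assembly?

7 hours 9 minutes

Assembly ends at 1:31 PM + 494 min = 9:45 PM.
Packaging ends at 9:45 PM − 65 min = 8:40 PM.
The burn-in test ends at 8:40 PM − 349 min = 2:51 PM.
Assembly starts at 2:51 PM + 349 min = 8:40 PM.
From 1:31 PM to 8:40 PM is 7 hours 9 minutes.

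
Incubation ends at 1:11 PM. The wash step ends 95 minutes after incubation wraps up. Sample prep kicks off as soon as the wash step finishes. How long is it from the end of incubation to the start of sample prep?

The wash step ends at 1:11 PM + 95 min = 2:46 PM.
So sample prep starts at 2:46 PM.
From 1:11 PM to 2:46 PM is 1 hour 35 minutes.

1 hour 35 minutes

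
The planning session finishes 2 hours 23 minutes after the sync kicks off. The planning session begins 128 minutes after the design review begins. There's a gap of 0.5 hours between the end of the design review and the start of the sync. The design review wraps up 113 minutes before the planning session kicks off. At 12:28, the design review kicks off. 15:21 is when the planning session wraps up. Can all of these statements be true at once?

The planning session starts at 12:28 + 128 min = 14:36.
The design review ends at 14:36 − 113 min = 12:43.
The sync starts at 12:43 + 30 min = 13:13.
The planning session ends at 13:13 + 143 min = 15:36.
But the planning session is also said to end at 15:21 — a 15-minute conflict.

No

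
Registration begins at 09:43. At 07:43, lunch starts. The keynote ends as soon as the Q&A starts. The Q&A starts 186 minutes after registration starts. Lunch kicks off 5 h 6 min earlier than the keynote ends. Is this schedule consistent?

The Q&A starts at 09:43 + 186 min = 12:49.
So the keynote ends at 12:49.
Lunch starts at 12:49 − 306 min = 07:43.
That matches the stated 07:43, so the schedule is consistent.

Yes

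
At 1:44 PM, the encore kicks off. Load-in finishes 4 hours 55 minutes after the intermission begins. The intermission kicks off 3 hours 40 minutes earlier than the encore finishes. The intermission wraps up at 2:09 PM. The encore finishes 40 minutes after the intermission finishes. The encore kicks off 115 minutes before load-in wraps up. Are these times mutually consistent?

No

The encore ends at 2:09 PM + 40 min = 2:49 PM.
The intermission starts at 2:49 PM − 220 min = 11:09 AM.
Load-in ends at 11:09 AM + 295 min = 4:04 PM.
The encore starts at 4:04 PM − 115 min = 2:09 PM.
But the encore is also said to start at 1:44 PM — a 25-minute conflict.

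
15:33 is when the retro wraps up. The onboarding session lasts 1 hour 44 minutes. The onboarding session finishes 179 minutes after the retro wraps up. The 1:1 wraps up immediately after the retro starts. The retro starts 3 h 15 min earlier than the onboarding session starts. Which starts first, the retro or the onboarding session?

the retro

The onboarding session ends at 15:33 + 179 min = 18:32.
The onboarding session starts at 18:32 − 104 min = 16:48.
The retro starts at 16:48 − 195 min = 13:33.
The retro starts at 13:33 and the onboarding session starts at 16:48, so the retro is first.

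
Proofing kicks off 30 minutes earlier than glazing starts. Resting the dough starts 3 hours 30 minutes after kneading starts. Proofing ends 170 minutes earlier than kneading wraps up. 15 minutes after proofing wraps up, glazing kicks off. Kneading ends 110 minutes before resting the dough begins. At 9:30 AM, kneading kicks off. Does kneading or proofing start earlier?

Resting the dough starts at 9:30 AM + 210 min = 1:00 PM.
Kneading ends at 1:00 PM − 110 min = 11:10 AM.
Proofing ends at 11:10 AM − 170 min = 8:20 AM.
Glazing starts at 8:20 AM + 15 min = 8:35 AM.
Proofing starts at 8:35 AM − 30 min = 8:05 AM.
Kneading starts at 9:30 AM and proofing starts at 8:05 AM, so proofing is first.

proofing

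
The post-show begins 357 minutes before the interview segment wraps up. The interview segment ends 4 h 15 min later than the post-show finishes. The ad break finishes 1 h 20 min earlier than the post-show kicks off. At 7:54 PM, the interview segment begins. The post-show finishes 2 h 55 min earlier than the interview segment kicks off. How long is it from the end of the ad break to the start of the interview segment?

5 hours 57 minutes

The post-show ends at 7:54 PM − 175 min = 4:59 PM.
The interview segment ends at 4:59 PM + 255 min = 9:14 PM.
The post-show starts at 9:14 PM − 357 min = 3:17 PM.
The ad break ends at 3:17 PM − 80 min = 1:57 PM.
From 1:57 PM to 7:54 PM is 5 hours 57 minutes.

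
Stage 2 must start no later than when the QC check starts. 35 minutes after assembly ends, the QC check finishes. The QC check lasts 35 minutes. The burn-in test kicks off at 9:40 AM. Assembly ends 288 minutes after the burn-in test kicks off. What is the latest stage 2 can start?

Assembly ends at 9:40 AM + 288 min = 2:28 PM.
The QC check ends at 2:28 PM + 35 min = 3:03 PM.
The QC check starts at 3:03 PM − 35 min = 2:28 PM.
Stage 2 is bounded by the QC check, so the latest it can start is 2:28 PM.

2:28 PM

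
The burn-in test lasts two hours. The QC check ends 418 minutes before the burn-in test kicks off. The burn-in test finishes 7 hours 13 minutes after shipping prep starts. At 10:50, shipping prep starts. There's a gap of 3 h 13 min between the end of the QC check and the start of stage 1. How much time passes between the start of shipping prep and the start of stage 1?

1 hour 28 minutes

The burn-in test ends at 10:50 + 433 min = 18:03.
The burn-in test starts at 18:03 − 120 min = 16:03.
The QC check ends at 16:03 − 418 min = 09:05.
Stage 1 starts at 09:05 + 193 min = 12:18.
From 10:50 to 12:18 is 1 hour 28 minutes.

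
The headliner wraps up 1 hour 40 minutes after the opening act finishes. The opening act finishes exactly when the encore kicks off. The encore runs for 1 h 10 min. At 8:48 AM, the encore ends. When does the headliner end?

9:18 AM

The encore starts at 8:48 AM − 70 min = 7:38 AM.
So the opening act ends at 7:38 AM.
The headliner ends at 7:38 AM + 100 min = 9:18 AM.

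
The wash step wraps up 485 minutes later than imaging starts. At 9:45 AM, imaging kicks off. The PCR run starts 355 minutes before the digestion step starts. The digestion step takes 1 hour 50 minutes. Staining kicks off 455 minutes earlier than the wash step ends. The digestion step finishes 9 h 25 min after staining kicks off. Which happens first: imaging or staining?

imaging

The wash step ends at 9:45 AM + 485 min = 5:50 PM.
Staining starts at 5:50 PM − 455 min = 10:15 AM.
Imaging starts at 9:45 AM and staining starts at 10:15 AM, so imaging is first.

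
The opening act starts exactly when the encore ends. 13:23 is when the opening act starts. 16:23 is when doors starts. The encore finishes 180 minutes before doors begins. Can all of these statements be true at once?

The encore ends at 16:23 − 180 min = 13:23.
So the opening act starts at 13:23.
That matches the stated 13:23, so the schedule is consistent.

Yes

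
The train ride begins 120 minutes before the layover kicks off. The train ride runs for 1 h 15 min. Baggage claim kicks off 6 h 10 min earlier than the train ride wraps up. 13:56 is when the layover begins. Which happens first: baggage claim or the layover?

baggage claim

The train ride starts at 13:56 − 120 min = 11:56.
The train ride ends at 11:56 + 75 min = 13:11.
Baggage claim starts at 13:11 − 370 min = 07:01.
Baggage claim starts at 07:01 and the layover starts at 13:56, so baggage claim is first.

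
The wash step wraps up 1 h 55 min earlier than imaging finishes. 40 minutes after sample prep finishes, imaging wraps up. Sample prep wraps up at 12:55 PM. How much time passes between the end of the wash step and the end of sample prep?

1 h 15 min

Imaging ends at 12:55 PM + 40 min = 1:35 PM.
The wash step ends at 1:35 PM − 115 min = 11:40 AM.
From 11:40 AM to 12:55 PM is 1 h 15 min.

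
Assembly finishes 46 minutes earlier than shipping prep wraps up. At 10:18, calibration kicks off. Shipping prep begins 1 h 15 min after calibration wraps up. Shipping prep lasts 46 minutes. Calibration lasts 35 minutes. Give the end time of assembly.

12:08

Calibration ends at 10:18 + 35 min = 10:53.
Shipping prep starts at 10:53 + 75 min = 12:08.
Shipping prep ends at 12:08 + 46 min = 12:54.
Assembly ends at 12:54 − 46 min = 12:08.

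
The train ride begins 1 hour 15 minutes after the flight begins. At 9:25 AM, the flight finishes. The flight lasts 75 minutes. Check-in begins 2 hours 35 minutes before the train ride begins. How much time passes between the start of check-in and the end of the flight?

The flight starts at 9:25 AM − 75 min = 8:10 AM.
The train ride starts at 8:10 AM + 75 min = 9:25 AM.
Check-in starts at 9:25 AM − 155 min = 6:50 AM.
From 6:50 AM to 9:25 AM is 155 minutes.

155 minutes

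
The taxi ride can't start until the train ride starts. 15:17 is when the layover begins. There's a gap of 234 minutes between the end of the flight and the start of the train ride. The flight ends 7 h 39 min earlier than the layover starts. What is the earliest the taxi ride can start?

11:32

The flight ends at 15:17 − 459 min = 07:38.
The train ride starts at 07:38 + 234 min = 11:32.
The taxi ride is bounded by the train ride, so the earliest it can start is 11:32.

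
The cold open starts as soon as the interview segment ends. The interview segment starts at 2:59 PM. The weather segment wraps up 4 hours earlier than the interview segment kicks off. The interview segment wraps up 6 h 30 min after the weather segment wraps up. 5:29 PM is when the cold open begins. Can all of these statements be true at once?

The weather segment ends at 2:59 PM − 240 min = 10:59 AM.
The interview segment ends at 10:59 AM + 390 min = 5:29 PM.
So the cold open starts at 5:29 PM.
That matches the stated 5:29 PM, so the schedule is consistent.

Yes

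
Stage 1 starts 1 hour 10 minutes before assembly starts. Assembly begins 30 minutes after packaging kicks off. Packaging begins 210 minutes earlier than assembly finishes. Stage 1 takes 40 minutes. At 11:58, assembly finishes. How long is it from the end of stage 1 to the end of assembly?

3 h 30 min

Packaging starts at 11:58 − 210 min = 08:28.
Assembly starts at 08:28 + 30 min = 08:58.
Stage 1 starts at 08:58 − 70 min = 07:48.
Stage 1 ends at 07:48 + 40 min = 08:28.
From 08:28 to 11:58 is 3 h 30 min.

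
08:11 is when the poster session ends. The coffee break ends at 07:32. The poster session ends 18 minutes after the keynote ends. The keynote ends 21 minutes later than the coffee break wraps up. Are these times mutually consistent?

The keynote ends at 07:32 + 21 min = 07:53.
The poster session ends at 07:53 + 18 min = 08:11.
That matches the stated 08:11, so the schedule is consistent.

Yes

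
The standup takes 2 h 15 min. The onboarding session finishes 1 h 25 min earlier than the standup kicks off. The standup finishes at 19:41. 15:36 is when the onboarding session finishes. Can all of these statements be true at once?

No

The standup starts at 19:41 − 135 min = 17:26.
The onboarding session ends at 17:26 − 85 min = 16:01.
But the onboarding session is also said to end at 15:36 — a 25-minute conflict.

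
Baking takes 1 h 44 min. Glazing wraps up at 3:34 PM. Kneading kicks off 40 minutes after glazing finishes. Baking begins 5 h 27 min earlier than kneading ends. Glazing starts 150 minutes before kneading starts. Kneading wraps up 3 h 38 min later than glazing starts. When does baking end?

Kneading starts at 3:34 PM + 40 min = 4:14 PM.
Glazing starts at 4:14 PM − 150 min = 1:44 PM.
Kneading ends at 1:44 PM + 218 min = 5:22 PM.
Baking starts at 5:22 PM − 327 min = 11:55 AM.
Baking ends at 11:55 AM + 104 min = 1:39 PM.

1:39 PM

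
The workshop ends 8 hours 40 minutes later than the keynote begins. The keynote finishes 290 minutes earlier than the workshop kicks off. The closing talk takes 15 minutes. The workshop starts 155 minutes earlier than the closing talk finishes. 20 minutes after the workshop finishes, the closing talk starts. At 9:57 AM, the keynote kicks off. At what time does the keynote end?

The workshop ends at 9:57 AM + 520 min = 6:37 PM.
The closing talk starts at 6:37 PM + 20 min = 6:57 PM.
The closing talk ends at 6:57 PM + 15 min = 7:12 PM.
The workshop starts at 7:12 PM − 155 min = 4:37 PM.
The keynote ends at 4:37 PM − 290 min = 11:47 AM.

11:47 AM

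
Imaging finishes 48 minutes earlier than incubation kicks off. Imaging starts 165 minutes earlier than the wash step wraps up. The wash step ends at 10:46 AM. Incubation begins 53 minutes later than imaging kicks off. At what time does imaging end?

Imaging starts at 10:46 AM − 165 min = 8:01 AM.
Incubation starts at 8:01 AM + 53 min = 8:54 AM.
Imaging ends at 8:54 AM − 48 min = 8:06 AM.

8:06 AM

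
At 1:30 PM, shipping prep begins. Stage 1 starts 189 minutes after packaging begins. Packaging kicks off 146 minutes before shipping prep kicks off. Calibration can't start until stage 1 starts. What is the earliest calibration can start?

2:13 PM

Packaging starts at 1:30 PM − 146 min = 11:04 AM.
Stage 1 starts at 11:04 AM + 189 min = 2:13 PM.
Calibration is bounded by stage 1, so the earliest it can start is 2:13 PM.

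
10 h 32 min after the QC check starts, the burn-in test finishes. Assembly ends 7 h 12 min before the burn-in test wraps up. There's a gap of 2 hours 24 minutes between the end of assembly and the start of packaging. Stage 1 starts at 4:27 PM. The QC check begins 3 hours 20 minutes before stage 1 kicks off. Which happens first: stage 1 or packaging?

The QC check starts at 4:27 PM − 200 min = 1:07 PM.
The burn-in test ends at 1:07 PM + 632 min = 11:39 PM.
Assembly ends at 11:39 PM − 432 min = 4:27 PM.
Packaging starts at 4:27 PM + 144 min = 6:51 PM.
Stage 1 starts at 4:27 PM and packaging starts at 6:51 PM, so stage 1 is first.

stage 1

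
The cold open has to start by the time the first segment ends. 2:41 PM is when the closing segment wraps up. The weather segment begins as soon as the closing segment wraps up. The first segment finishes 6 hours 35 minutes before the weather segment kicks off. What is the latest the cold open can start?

8:06 AM

The weather segment starts at 2:41 PM.
The first segment ends at 2:41 PM − 395 min = 8:06 AM.
The cold open is bounded by the first segment, so the latest it can start is 8:06 AM.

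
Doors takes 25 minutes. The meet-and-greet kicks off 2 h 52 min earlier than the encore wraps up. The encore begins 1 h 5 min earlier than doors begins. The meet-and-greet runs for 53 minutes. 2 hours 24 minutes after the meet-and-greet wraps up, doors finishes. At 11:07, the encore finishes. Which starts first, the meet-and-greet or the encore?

the meet-and-greet

The meet-and-greet starts at 11:07 − 172 min = 08:15.
The meet-and-greet ends at 08:15 + 53 min = 09:08.
Doors ends at 09:08 + 144 min = 11:32.
Doors starts at 11:32 − 25 min = 11:07.
The encore starts at 11:07 − 65 min = 10:02.
The meet-and-greet starts at 08:15 and the encore starts at 10:02, so the meet-and-greet is first.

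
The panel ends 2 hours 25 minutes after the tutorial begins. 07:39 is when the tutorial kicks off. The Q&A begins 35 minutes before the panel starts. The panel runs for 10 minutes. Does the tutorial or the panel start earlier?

The panel ends at 07:39 + 145 min = 10:04.
The panel starts at 10:04 − 10 min = 09:54.
The tutorial starts at 07:39 and the panel starts at 09:54, so the tutorial is first.

the tutorial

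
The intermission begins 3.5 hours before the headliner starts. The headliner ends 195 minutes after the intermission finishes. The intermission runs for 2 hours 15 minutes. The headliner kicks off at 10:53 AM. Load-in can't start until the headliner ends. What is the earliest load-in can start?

The intermission starts at 10:53 AM − 210 min = 7:23 AM.
The intermission ends at 7:23 AM + 135 min = 9:38 AM.
The headliner ends at 9:38 AM + 195 min = 12:53 PM.
Load-in is bounded by the headliner, so the earliest it can start is 12:53 PM.

12:53 PM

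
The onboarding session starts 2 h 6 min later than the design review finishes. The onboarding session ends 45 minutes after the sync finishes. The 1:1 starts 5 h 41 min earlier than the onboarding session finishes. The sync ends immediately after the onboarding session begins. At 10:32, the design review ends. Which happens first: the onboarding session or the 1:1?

The onboarding session starts at 10:32 + 126 min = 12:38.
So the sync ends at 12:38.
The onboarding session ends at 12:38 + 45 min = 13:23.
The 1:1 starts at 13:23 − 341 min = 07:42.
The onboarding session starts at 12:38 and the 1:1 starts at 07:42, so the 1:1 is first.

the 1:1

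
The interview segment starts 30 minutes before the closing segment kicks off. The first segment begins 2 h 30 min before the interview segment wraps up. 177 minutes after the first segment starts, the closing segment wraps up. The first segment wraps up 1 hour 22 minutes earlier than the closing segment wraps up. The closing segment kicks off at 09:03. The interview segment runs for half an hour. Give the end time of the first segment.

08:08

The interview segment starts at 09:03 − 30 min = 08:33.
The interview segment ends at 08:33 + 30 min = 09:03.
The first segment starts at 09:03 − 150 min = 06:33.
The closing segment ends at 06:33 + 177 min = 09:30.
The first segment ends at 09:30 − 82 min = 08:08.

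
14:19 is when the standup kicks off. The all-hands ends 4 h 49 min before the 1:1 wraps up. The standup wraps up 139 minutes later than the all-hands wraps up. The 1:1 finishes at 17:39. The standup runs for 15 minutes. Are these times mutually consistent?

No

The all-hands ends at 17:39 − 289 min = 12:50.
The standup ends at 12:50 + 139 min = 15:09.
The standup starts at 15:09 − 15 min = 14:54.
But the standup is also said to start at 14:19 — a 35-minute conflict.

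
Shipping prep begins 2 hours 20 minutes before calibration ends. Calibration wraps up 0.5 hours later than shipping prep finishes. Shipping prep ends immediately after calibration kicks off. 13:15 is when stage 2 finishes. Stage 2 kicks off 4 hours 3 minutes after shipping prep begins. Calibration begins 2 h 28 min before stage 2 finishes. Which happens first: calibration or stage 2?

calibration

Calibration starts at 13:15 − 148 min = 10:47.
So shipping prep ends at 10:47.
Calibration ends at 10:47 + 30 min = 11:17.
Shipping prep starts at 11:17 − 140 min = 08:57.
Stage 2 starts at 08:57 + 243 min = 13:00.
Calibration starts at 10:47 and stage 2 starts at 13:00, so calibration is first.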